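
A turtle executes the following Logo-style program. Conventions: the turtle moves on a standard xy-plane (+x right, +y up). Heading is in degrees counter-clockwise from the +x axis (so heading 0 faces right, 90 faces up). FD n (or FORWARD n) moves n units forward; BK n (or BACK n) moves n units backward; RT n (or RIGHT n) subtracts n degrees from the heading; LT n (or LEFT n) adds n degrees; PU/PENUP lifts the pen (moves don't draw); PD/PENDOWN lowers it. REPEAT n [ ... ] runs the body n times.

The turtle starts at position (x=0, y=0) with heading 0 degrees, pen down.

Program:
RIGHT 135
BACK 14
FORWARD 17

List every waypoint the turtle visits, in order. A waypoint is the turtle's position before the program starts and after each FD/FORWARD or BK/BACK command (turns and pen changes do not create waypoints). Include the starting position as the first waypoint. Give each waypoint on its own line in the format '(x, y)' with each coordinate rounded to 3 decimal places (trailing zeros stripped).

Executing turtle program step by step:
Start: pos=(0,0), heading=0, pen down
RT 135: heading 0 -> 225
BK 14: (0,0) -> (9.899,9.899) [heading=225, draw]
FD 17: (9.899,9.899) -> (-2.121,-2.121) [heading=225, draw]
Final: pos=(-2.121,-2.121), heading=225, 2 segment(s) drawn
Waypoints (3 total):
(0, 0)
(9.899, 9.899)
(-2.121, -2.121)

Answer: (0, 0)
(9.899, 9.899)
(-2.121, -2.121)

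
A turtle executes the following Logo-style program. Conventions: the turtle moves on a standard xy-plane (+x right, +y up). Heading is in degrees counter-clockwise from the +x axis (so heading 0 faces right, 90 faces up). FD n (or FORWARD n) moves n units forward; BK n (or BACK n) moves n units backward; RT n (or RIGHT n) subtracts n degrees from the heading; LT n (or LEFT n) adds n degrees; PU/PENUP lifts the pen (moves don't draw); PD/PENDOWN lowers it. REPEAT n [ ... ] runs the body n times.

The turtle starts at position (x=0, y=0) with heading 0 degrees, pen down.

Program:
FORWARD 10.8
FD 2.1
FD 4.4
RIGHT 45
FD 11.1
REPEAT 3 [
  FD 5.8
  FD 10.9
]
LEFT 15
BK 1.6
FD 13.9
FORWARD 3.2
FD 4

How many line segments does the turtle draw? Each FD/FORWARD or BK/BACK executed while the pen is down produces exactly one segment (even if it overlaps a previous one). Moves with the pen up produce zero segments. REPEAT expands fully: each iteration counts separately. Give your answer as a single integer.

Executing turtle program step by step:
Start: pos=(0,0), heading=0, pen down
FD 10.8: (0,0) -> (10.8,0) [heading=0, draw]
FD 2.1: (10.8,0) -> (12.9,0) [heading=0, draw]
FD 4.4: (12.9,0) -> (17.3,0) [heading=0, draw]
RT 45: heading 0 -> 315
FD 11.1: (17.3,0) -> (25.149,-7.849) [heading=315, draw]
REPEAT 3 [
  -- iteration 1/3 --
  FD 5.8: (25.149,-7.849) -> (29.25,-11.95) [heading=315, draw]
  FD 10.9: (29.25,-11.95) -> (36.958,-19.658) [heading=315, draw]
  -- iteration 2/3 --
  FD 5.8: (36.958,-19.658) -> (41.059,-23.759) [heading=315, draw]
  FD 10.9: (41.059,-23.759) -> (48.766,-31.466) [heading=315, draw]
  -- iteration 3/3 --
  FD 5.8: (48.766,-31.466) -> (52.867,-35.567) [heading=315, draw]
  FD 10.9: (52.867,-35.567) -> (60.575,-43.275) [heading=315, draw]
]
LT 15: heading 315 -> 330
BK 1.6: (60.575,-43.275) -> (59.189,-42.475) [heading=330, draw]
FD 13.9: (59.189,-42.475) -> (71.227,-49.425) [heading=330, draw]
FD 3.2: (71.227,-49.425) -> (73.998,-51.025) [heading=330, draw]
FD 4: (73.998,-51.025) -> (77.462,-53.025) [heading=330, draw]
Final: pos=(77.462,-53.025), heading=330, 14 segment(s) drawn
Segments drawn: 14

Answer: 14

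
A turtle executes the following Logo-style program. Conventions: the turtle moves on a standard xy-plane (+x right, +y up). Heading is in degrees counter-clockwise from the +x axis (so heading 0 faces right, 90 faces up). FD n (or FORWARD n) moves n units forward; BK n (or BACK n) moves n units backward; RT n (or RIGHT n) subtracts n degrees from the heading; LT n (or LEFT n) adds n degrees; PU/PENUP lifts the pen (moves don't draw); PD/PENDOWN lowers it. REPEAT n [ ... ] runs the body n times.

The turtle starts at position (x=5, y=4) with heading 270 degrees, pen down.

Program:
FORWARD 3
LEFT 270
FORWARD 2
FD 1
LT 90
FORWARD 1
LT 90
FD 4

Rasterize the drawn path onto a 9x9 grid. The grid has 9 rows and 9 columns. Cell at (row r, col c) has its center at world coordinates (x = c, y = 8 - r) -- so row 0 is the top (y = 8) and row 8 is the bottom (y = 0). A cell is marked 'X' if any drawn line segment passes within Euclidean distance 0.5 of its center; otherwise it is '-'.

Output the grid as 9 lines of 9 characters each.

Segment 0: (5,4) -> (5,1)
Segment 1: (5,1) -> (3,1)
Segment 2: (3,1) -> (2,1)
Segment 3: (2,1) -> (2,0)
Segment 4: (2,0) -> (6,-0)

Answer: ---------
---------
---------
---------
-----X---
-----X---
-----X---
--XXXX---
--XXXXX--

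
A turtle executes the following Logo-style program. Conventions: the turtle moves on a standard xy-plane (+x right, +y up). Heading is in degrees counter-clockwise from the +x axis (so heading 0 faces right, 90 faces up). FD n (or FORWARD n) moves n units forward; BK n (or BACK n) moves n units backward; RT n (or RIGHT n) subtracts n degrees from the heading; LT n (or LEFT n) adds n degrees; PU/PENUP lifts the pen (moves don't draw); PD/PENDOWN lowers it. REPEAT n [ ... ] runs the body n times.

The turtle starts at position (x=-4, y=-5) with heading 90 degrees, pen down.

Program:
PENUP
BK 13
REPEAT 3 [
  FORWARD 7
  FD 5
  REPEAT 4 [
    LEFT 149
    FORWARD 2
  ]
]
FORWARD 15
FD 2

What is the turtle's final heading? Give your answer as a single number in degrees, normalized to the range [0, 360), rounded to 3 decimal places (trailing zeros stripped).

Answer: 78

Derivation:
Executing turtle program step by step:
Start: pos=(-4,-5), heading=90, pen down
PU: pen up
BK 13: (-4,-5) -> (-4,-18) [heading=90, move]
REPEAT 3 [
  -- iteration 1/3 --
  FD 7: (-4,-18) -> (-4,-11) [heading=90, move]
  FD 5: (-4,-11) -> (-4,-6) [heading=90, move]
  REPEAT 4 [
    -- iteration 1/4 --
    LT 149: heading 90 -> 239
    FD 2: (-4,-6) -> (-5.03,-7.714) [heading=239, move]
    -- iteration 2/4 --
    LT 149: heading 239 -> 28
    FD 2: (-5.03,-7.714) -> (-3.264,-6.775) [heading=28, move]
    -- iteration 3/4 --
    LT 149: heading 28 -> 177
    FD 2: (-3.264,-6.775) -> (-5.261,-6.671) [heading=177, move]
    -- iteration 4/4 --
    LT 149: heading 177 -> 326
    FD 2: (-5.261,-6.671) -> (-3.603,-7.789) [heading=326, move]
  ]
  -- iteration 2/3 --
  FD 7: (-3.603,-7.789) -> (2.2,-11.703) [heading=326, move]
  FD 5: (2.2,-11.703) -> (6.345,-14.499) [heading=326, move]
  REPEAT 4 [
    -- iteration 1/4 --
    LT 149: heading 326 -> 115
    FD 2: (6.345,-14.499) -> (5.5,-12.687) [heading=115, move]
    -- iteration 2/4 --
    LT 149: heading 115 -> 264
    FD 2: (5.5,-12.687) -> (5.291,-14.676) [heading=264, move]
    -- iteration 3/4 --
    LT 149: heading 264 -> 53
    FD 2: (5.291,-14.676) -> (6.494,-13.079) [heading=53, move]
    -- iteration 4/4 --
    LT 149: heading 53 -> 202
    FD 2: (6.494,-13.079) -> (4.64,-13.828) [heading=202, move]
  ]
  -- iteration 3/3 --
  FD 7: (4.64,-13.828) -> (-1.85,-16.45) [heading=202, move]
  FD 5: (-1.85,-16.45) -> (-6.486,-18.323) [heading=202, move]
  REPEAT 4 [
    -- iteration 1/4 --
    LT 149: heading 202 -> 351
    FD 2: (-6.486,-18.323) -> (-4.511,-18.636) [heading=351, move]
    -- iteration 2/4 --
    LT 149: heading 351 -> 140
    FD 2: (-4.511,-18.636) -> (-6.043,-17.35) [heading=140, move]
    -- iteration 3/4 --
    LT 149: heading 140 -> 289
    FD 2: (-6.043,-17.35) -> (-5.392,-19.241) [heading=289, move]
    -- iteration 4/4 --
    LT 149: heading 289 -> 78
    FD 2: (-5.392,-19.241) -> (-4.976,-17.285) [heading=78, move]
  ]
]
FD 15: (-4.976,-17.285) -> (-1.857,-2.613) [heading=78, move]
FD 2: (-1.857,-2.613) -> (-1.441,-0.657) [heading=78, move]
Final: pos=(-1.441,-0.657), heading=78, 0 segment(s) drawn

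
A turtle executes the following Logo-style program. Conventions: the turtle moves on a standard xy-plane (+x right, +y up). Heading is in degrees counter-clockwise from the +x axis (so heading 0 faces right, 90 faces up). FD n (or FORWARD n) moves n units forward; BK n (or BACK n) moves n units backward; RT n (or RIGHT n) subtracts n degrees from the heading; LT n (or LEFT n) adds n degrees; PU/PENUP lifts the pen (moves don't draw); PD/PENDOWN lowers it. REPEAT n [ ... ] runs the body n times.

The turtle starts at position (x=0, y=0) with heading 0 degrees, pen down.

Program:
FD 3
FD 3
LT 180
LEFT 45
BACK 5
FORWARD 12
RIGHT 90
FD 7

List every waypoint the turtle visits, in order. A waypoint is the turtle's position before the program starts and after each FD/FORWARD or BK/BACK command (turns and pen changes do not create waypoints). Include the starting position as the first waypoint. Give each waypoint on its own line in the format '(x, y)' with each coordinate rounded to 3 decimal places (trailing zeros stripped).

Answer: (0, 0)
(3, 0)
(6, 0)
(9.536, 3.536)
(1.05, -4.95)
(-3.899, 0)

Derivation:
Executing turtle program step by step:
Start: pos=(0,0), heading=0, pen down
FD 3: (0,0) -> (3,0) [heading=0, draw]
FD 3: (3,0) -> (6,0) [heading=0, draw]
LT 180: heading 0 -> 180
LT 45: heading 180 -> 225
BK 5: (6,0) -> (9.536,3.536) [heading=225, draw]
FD 12: (9.536,3.536) -> (1.05,-4.95) [heading=225, draw]
RT 90: heading 225 -> 135
FD 7: (1.05,-4.95) -> (-3.899,0) [heading=135, draw]
Final: pos=(-3.899,0), heading=135, 5 segment(s) drawn
Waypoints (6 total):
(0, 0)
(3, 0)
(6, 0)
(9.536, 3.536)
(1.05, -4.95)
(-3.899, 0)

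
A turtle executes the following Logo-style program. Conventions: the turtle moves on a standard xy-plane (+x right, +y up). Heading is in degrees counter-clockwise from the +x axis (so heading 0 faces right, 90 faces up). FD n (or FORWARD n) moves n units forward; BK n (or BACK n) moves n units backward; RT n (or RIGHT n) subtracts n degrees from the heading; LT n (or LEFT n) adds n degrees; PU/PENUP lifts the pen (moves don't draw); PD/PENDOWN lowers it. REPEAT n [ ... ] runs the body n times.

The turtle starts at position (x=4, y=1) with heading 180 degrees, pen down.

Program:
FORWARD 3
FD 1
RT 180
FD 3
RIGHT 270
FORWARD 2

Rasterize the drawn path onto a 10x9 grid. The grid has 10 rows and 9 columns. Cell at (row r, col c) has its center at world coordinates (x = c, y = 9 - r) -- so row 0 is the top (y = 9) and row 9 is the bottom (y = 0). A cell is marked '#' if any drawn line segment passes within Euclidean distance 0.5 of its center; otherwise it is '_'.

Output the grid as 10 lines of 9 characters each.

Answer: _________
_________
_________
_________
_________
_________
___#_____
___#_____
#####____
_________

Derivation:
Segment 0: (4,1) -> (1,1)
Segment 1: (1,1) -> (0,1)
Segment 2: (0,1) -> (3,1)
Segment 3: (3,1) -> (3,3)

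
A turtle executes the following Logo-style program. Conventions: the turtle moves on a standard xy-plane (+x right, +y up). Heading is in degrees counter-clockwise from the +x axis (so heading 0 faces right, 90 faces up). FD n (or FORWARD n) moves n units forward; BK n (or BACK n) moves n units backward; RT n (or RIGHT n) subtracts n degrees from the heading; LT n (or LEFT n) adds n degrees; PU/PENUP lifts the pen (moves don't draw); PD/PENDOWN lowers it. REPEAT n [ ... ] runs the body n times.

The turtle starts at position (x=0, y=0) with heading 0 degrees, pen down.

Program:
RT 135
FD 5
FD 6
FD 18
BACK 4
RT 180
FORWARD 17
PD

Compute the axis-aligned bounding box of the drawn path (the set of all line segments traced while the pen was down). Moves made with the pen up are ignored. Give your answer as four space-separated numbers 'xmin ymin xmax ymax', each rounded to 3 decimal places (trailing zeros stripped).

Executing turtle program step by step:
Start: pos=(0,0), heading=0, pen down
RT 135: heading 0 -> 225
FD 5: (0,0) -> (-3.536,-3.536) [heading=225, draw]
FD 6: (-3.536,-3.536) -> (-7.778,-7.778) [heading=225, draw]
FD 18: (-7.778,-7.778) -> (-20.506,-20.506) [heading=225, draw]
BK 4: (-20.506,-20.506) -> (-17.678,-17.678) [heading=225, draw]
RT 180: heading 225 -> 45
FD 17: (-17.678,-17.678) -> (-5.657,-5.657) [heading=45, draw]
PD: pen down
Final: pos=(-5.657,-5.657), heading=45, 5 segment(s) drawn

Segment endpoints: x in {-20.506, -17.678, -7.778, -5.657, -3.536, 0}, y in {-20.506, -17.678, -7.778, -5.657, -3.536, 0}
xmin=-20.506, ymin=-20.506, xmax=0, ymax=0

Answer: -20.506 -20.506 0 0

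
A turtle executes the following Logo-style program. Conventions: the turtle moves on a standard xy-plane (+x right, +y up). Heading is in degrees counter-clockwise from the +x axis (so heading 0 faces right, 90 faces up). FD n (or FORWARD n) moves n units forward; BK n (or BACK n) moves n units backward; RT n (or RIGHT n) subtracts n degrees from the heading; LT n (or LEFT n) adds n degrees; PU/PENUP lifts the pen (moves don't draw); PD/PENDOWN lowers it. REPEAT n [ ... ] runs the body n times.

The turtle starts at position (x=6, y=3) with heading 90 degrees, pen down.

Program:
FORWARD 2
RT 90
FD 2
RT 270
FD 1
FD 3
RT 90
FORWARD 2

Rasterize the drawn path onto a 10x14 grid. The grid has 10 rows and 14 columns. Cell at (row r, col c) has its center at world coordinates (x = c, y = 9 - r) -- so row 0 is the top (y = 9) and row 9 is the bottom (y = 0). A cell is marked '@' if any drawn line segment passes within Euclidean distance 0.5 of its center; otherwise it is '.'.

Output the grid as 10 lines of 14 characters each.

Answer: ........@@@...
........@.....
........@.....
........@.....
......@@@.....
......@.......
......@.......
..............
..............
..............

Derivation:
Segment 0: (6,3) -> (6,5)
Segment 1: (6,5) -> (8,5)
Segment 2: (8,5) -> (8,6)
Segment 3: (8,6) -> (8,9)
Segment 4: (8,9) -> (10,9)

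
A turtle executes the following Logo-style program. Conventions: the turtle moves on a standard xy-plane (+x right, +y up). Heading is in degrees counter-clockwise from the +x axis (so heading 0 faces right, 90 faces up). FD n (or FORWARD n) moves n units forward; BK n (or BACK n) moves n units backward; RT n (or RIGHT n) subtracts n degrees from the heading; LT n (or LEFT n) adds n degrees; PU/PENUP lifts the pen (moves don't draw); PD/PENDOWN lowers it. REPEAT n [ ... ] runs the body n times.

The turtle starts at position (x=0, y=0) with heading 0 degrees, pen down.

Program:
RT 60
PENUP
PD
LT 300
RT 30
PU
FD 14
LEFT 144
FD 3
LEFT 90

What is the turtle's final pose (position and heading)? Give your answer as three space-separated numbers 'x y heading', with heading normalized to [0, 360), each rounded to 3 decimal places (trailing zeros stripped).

Answer: -9.141 -7.314 84

Derivation:
Executing turtle program step by step:
Start: pos=(0,0), heading=0, pen down
RT 60: heading 0 -> 300
PU: pen up
PD: pen down
LT 300: heading 300 -> 240
RT 30: heading 240 -> 210
PU: pen up
FD 14: (0,0) -> (-12.124,-7) [heading=210, move]
LT 144: heading 210 -> 354
FD 3: (-12.124,-7) -> (-9.141,-7.314) [heading=354, move]
LT 90: heading 354 -> 84
Final: pos=(-9.141,-7.314), heading=84, 0 segment(s) drawn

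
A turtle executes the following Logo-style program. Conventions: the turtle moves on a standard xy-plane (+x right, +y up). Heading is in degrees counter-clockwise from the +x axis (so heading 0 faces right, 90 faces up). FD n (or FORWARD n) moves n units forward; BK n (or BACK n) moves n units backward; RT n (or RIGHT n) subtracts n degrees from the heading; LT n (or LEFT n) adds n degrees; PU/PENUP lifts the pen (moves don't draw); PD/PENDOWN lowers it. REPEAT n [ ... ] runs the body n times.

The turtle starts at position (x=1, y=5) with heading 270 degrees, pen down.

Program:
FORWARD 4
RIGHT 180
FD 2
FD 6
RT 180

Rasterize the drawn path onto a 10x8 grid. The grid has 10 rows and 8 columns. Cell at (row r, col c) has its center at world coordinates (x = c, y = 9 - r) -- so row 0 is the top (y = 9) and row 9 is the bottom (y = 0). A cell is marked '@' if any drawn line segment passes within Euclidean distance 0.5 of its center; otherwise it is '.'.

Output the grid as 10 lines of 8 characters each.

Segment 0: (1,5) -> (1,1)
Segment 1: (1,1) -> (1,3)
Segment 2: (1,3) -> (1,9)

Answer: .@......
.@......
.@......
.@......
.@......
.@......
.@......
.@......
.@......
........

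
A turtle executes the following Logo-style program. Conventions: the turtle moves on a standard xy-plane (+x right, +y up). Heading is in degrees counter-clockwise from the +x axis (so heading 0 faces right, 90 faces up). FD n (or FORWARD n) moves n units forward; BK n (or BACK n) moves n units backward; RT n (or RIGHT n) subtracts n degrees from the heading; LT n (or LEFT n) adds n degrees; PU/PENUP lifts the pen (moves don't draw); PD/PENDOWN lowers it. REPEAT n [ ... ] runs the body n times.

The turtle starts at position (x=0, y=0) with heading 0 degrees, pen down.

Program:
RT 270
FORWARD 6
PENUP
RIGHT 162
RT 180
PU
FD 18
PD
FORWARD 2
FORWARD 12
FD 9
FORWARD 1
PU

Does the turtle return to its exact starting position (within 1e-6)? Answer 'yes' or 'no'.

Answer: no

Derivation:
Executing turtle program step by step:
Start: pos=(0,0), heading=0, pen down
RT 270: heading 0 -> 90
FD 6: (0,0) -> (0,6) [heading=90, draw]
PU: pen up
RT 162: heading 90 -> 288
RT 180: heading 288 -> 108
PU: pen up
FD 18: (0,6) -> (-5.562,23.119) [heading=108, move]
PD: pen down
FD 2: (-5.562,23.119) -> (-6.18,25.021) [heading=108, draw]
FD 12: (-6.18,25.021) -> (-9.889,36.434) [heading=108, draw]
FD 9: (-9.889,36.434) -> (-12.67,44.993) [heading=108, draw]
FD 1: (-12.67,44.993) -> (-12.979,45.944) [heading=108, draw]
PU: pen up
Final: pos=(-12.979,45.944), heading=108, 5 segment(s) drawn

Start position: (0, 0)
Final position: (-12.979, 45.944)
Distance = 47.742; >= 1e-6 -> NOT closed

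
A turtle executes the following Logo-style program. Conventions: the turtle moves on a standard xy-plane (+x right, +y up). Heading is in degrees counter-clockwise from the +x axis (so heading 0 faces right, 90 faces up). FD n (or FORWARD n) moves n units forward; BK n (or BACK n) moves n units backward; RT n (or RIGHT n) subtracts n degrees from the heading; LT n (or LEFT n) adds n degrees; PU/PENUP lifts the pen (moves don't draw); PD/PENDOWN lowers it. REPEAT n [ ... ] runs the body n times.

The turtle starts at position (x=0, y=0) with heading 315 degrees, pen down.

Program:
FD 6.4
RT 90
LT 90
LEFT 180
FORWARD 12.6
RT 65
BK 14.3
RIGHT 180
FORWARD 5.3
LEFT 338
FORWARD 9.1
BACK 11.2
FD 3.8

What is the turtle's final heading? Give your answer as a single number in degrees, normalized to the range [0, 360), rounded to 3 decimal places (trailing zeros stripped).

Answer: 228

Derivation:
Executing turtle program step by step:
Start: pos=(0,0), heading=315, pen down
FD 6.4: (0,0) -> (4.525,-4.525) [heading=315, draw]
RT 90: heading 315 -> 225
LT 90: heading 225 -> 315
LT 180: heading 315 -> 135
FD 12.6: (4.525,-4.525) -> (-4.384,4.384) [heading=135, draw]
RT 65: heading 135 -> 70
BK 14.3: (-4.384,4.384) -> (-9.275,-9.054) [heading=70, draw]
RT 180: heading 70 -> 250
FD 5.3: (-9.275,-9.054) -> (-11.088,-14.034) [heading=250, draw]
LT 338: heading 250 -> 228
FD 9.1: (-11.088,-14.034) -> (-17.177,-20.797) [heading=228, draw]
BK 11.2: (-17.177,-20.797) -> (-9.682,-12.473) [heading=228, draw]
FD 3.8: (-9.682,-12.473) -> (-12.225,-15.297) [heading=228, draw]
Final: pos=(-12.225,-15.297), heading=228, 7 segment(s) drawn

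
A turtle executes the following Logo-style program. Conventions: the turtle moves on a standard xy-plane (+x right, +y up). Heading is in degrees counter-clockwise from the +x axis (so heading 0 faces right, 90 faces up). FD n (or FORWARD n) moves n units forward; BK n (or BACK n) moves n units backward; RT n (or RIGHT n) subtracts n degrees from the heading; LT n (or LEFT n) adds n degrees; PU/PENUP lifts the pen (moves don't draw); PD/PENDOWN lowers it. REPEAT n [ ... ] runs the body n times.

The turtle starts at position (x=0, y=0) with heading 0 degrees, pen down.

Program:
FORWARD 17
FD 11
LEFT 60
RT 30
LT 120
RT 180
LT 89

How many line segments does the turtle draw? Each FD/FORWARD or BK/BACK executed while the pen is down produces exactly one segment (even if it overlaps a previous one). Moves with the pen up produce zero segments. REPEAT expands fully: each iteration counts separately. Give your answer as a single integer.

Executing turtle program step by step:
Start: pos=(0,0), heading=0, pen down
FD 17: (0,0) -> (17,0) [heading=0, draw]
FD 11: (17,0) -> (28,0) [heading=0, draw]
LT 60: heading 0 -> 60
RT 30: heading 60 -> 30
LT 120: heading 30 -> 150
RT 180: heading 150 -> 330
LT 89: heading 330 -> 59
Final: pos=(28,0), heading=59, 2 segment(s) drawn
Segments drawn: 2

Answer: 2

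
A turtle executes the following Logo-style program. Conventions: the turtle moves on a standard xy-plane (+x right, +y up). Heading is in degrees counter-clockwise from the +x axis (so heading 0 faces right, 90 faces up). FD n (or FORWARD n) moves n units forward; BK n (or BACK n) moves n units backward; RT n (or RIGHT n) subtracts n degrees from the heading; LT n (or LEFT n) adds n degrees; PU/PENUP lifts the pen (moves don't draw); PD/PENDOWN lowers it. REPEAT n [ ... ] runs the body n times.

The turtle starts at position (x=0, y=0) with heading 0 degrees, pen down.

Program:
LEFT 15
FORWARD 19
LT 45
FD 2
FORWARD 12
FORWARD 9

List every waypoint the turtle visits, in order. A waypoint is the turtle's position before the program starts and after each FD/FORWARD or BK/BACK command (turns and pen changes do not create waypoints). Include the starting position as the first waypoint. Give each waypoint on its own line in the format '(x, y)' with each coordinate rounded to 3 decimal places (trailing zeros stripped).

Executing turtle program step by step:
Start: pos=(0,0), heading=0, pen down
LT 15: heading 0 -> 15
FD 19: (0,0) -> (18.353,4.918) [heading=15, draw]
LT 45: heading 15 -> 60
FD 2: (18.353,4.918) -> (19.353,6.65) [heading=60, draw]
FD 12: (19.353,6.65) -> (25.353,17.042) [heading=60, draw]
FD 9: (25.353,17.042) -> (29.853,24.836) [heading=60, draw]
Final: pos=(29.853,24.836), heading=60, 4 segment(s) drawn
Waypoints (5 total):
(0, 0)
(18.353, 4.918)
(19.353, 6.65)
(25.353, 17.042)
(29.853, 24.836)

Answer: (0, 0)
(18.353, 4.918)
(19.353, 6.65)
(25.353, 17.042)
(29.853, 24.836)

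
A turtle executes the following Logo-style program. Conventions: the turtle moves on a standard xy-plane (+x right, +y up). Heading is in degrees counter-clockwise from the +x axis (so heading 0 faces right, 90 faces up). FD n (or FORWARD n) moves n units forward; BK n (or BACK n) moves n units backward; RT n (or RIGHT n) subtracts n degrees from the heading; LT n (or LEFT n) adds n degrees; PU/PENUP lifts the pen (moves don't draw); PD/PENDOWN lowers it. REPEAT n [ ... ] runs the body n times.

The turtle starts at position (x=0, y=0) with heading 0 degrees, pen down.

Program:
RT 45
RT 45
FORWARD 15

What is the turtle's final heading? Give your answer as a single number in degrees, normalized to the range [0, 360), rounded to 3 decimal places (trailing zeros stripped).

Executing turtle program step by step:
Start: pos=(0,0), heading=0, pen down
RT 45: heading 0 -> 315
RT 45: heading 315 -> 270
FD 15: (0,0) -> (0,-15) [heading=270, draw]
Final: pos=(0,-15), heading=270, 1 segment(s) drawn

Answer: 270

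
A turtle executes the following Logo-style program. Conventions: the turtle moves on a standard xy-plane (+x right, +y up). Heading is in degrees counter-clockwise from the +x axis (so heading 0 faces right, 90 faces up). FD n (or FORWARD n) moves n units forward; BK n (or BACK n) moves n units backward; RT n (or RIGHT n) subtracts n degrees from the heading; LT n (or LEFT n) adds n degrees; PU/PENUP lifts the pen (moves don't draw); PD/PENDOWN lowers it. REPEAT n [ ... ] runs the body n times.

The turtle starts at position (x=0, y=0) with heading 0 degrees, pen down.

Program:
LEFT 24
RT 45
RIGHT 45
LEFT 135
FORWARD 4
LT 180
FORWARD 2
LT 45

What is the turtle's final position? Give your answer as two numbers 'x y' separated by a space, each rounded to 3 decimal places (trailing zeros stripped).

Answer: 0.717 1.867

Derivation:
Executing turtle program step by step:
Start: pos=(0,0), heading=0, pen down
LT 24: heading 0 -> 24
RT 45: heading 24 -> 339
RT 45: heading 339 -> 294
LT 135: heading 294 -> 69
FD 4: (0,0) -> (1.433,3.734) [heading=69, draw]
LT 180: heading 69 -> 249
FD 2: (1.433,3.734) -> (0.717,1.867) [heading=249, draw]
LT 45: heading 249 -> 294
Final: pos=(0.717,1.867), heading=294, 2 segment(s) drawn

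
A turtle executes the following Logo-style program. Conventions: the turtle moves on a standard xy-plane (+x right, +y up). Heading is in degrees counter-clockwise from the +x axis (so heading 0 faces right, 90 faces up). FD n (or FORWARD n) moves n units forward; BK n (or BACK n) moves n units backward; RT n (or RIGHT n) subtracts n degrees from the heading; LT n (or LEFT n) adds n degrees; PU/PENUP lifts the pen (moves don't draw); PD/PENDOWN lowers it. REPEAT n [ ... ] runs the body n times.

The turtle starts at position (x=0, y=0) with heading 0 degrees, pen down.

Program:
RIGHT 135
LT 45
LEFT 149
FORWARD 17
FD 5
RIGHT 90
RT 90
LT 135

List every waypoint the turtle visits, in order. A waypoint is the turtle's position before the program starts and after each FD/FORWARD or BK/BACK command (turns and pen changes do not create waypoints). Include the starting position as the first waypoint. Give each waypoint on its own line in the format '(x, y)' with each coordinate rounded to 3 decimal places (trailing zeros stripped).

Executing turtle program step by step:
Start: pos=(0,0), heading=0, pen down
RT 135: heading 0 -> 225
LT 45: heading 225 -> 270
LT 149: heading 270 -> 59
FD 17: (0,0) -> (8.756,14.572) [heading=59, draw]
FD 5: (8.756,14.572) -> (11.331,18.858) [heading=59, draw]
RT 90: heading 59 -> 329
RT 90: heading 329 -> 239
LT 135: heading 239 -> 14
Final: pos=(11.331,18.858), heading=14, 2 segment(s) drawn
Waypoints (3 total):
(0, 0)
(8.756, 14.572)
(11.331, 18.858)

Answer: (0, 0)
(8.756, 14.572)
(11.331, 18.858)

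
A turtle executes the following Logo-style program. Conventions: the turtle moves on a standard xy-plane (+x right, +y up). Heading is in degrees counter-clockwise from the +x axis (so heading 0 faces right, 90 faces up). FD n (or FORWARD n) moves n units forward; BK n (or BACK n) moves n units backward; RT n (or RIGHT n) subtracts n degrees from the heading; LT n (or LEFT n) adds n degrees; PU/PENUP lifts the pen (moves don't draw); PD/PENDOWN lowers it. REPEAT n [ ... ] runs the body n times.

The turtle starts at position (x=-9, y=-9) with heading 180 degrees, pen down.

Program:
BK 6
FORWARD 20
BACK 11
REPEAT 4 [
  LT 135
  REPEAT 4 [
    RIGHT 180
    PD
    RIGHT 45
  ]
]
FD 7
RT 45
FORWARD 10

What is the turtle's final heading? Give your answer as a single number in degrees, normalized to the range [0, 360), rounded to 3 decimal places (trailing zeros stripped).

Executing turtle program step by step:
Start: pos=(-9,-9), heading=180, pen down
BK 6: (-9,-9) -> (-3,-9) [heading=180, draw]
FD 20: (-3,-9) -> (-23,-9) [heading=180, draw]
BK 11: (-23,-9) -> (-12,-9) [heading=180, draw]
REPEAT 4 [
  -- iteration 1/4 --
  LT 135: heading 180 -> 315
  REPEAT 4 [
    -- iteration 1/4 --
    RT 180: heading 315 -> 135
    PD: pen down
    RT 45: heading 135 -> 90
    -- iteration 2/4 --
    RT 180: heading 90 -> 270
    PD: pen down
    RT 45: heading 270 -> 225
    -- iteration 3/4 --
    RT 180: heading 225 -> 45
    PD: pen down
    RT 45: heading 45 -> 0
    -- iteration 4/4 --
    RT 180: heading 0 -> 180
    PD: pen down
    RT 45: heading 180 -> 135
  ]
  -- iteration 2/4 --
  LT 135: heading 135 -> 270
  REPEAT 4 [
    -- iteration 1/4 --
    RT 180: heading 270 -> 90
    PD: pen down
    RT 45: heading 90 -> 45
    -- iteration 2/4 --
    RT 180: heading 45 -> 225
    PD: pen down
    RT 45: heading 225 -> 180
    -- iteration 3/4 --
    RT 180: heading 180 -> 0
    PD: pen down
    RT 45: heading 0 -> 315
    -- iteration 4/4 --
    RT 180: heading 315 -> 135
    PD: pen down
    RT 45: heading 135 -> 90
  ]
  -- iteration 3/4 --
  LT 135: heading 90 -> 225
  REPEAT 4 [
    -- iteration 1/4 --
    RT 180: heading 225 -> 45
    PD: pen down
    RT 45: heading 45 -> 0
    -- iteration 2/4 --
    RT 180: heading 0 -> 180
    PD: pen down
    RT 45: heading 180 -> 135
    -- iteration 3/4 --
    RT 180: heading 135 -> 315
    PD: pen down
    RT 45: heading 315 -> 270
    -- iteration 4/4 --
    RT 180: heading 270 -> 90
    PD: pen down
    RT 45: heading 90 -> 45
  ]
  -- iteration 4/4 --
  LT 135: heading 45 -> 180
  REPEAT 4 [
    -- iteration 1/4 --
    RT 180: heading 180 -> 0
    PD: pen down
    RT 45: heading 0 -> 315
    -- iteration 2/4 --
    RT 180: heading 315 -> 135
    PD: pen down
    RT 45: heading 135 -> 90
    -- iteration 3/4 --
    RT 180: heading 90 -> 270
    PD: pen down
    RT 45: heading 270 -> 225
    -- iteration 4/4 --
    RT 180: heading 225 -> 45
    PD: pen down
    RT 45: heading 45 -> 0
  ]
]
FD 7: (-12,-9) -> (-5,-9) [heading=0, draw]
RT 45: heading 0 -> 315
FD 10: (-5,-9) -> (2.071,-16.071) [heading=315, draw]
Final: pos=(2.071,-16.071), heading=315, 5 segment(s) drawn

Answer: 315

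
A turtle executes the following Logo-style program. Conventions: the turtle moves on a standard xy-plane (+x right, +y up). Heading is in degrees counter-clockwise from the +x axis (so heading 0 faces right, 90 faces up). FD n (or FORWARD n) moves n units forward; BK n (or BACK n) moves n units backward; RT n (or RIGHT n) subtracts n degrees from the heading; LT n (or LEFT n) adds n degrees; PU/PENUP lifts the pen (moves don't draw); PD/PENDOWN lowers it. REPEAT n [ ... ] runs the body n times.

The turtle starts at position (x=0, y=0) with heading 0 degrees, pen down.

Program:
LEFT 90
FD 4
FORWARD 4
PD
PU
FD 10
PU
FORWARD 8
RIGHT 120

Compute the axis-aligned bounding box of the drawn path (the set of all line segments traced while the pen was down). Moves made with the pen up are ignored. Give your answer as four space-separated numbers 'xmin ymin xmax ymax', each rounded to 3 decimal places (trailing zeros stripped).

Executing turtle program step by step:
Start: pos=(0,0), heading=0, pen down
LT 90: heading 0 -> 90
FD 4: (0,0) -> (0,4) [heading=90, draw]
FD 4: (0,4) -> (0,8) [heading=90, draw]
PD: pen down
PU: pen up
FD 10: (0,8) -> (0,18) [heading=90, move]
PU: pen up
FD 8: (0,18) -> (0,26) [heading=90, move]
RT 120: heading 90 -> 330
Final: pos=(0,26), heading=330, 2 segment(s) drawn

Segment endpoints: x in {0, 0, 0}, y in {0, 4, 8}
xmin=0, ymin=0, xmax=0, ymax=8

Answer: 0 0 0 8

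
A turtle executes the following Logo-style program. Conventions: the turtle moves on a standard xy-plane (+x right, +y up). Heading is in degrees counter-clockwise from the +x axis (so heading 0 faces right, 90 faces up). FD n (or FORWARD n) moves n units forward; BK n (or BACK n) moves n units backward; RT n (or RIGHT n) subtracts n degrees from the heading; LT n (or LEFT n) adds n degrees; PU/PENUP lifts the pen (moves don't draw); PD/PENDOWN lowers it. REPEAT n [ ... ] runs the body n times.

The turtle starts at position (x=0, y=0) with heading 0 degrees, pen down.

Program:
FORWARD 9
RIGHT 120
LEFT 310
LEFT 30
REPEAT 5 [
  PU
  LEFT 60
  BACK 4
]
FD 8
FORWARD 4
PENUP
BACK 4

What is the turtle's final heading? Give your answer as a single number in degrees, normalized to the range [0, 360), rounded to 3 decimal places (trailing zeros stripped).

Executing turtle program step by step:
Start: pos=(0,0), heading=0, pen down
FD 9: (0,0) -> (9,0) [heading=0, draw]
RT 120: heading 0 -> 240
LT 310: heading 240 -> 190
LT 30: heading 190 -> 220
REPEAT 5 [
  -- iteration 1/5 --
  PU: pen up
  LT 60: heading 220 -> 280
  BK 4: (9,0) -> (8.305,3.939) [heading=280, move]
  -- iteration 2/5 --
  PU: pen up
  LT 60: heading 280 -> 340
  BK 4: (8.305,3.939) -> (4.547,5.307) [heading=340, move]
  -- iteration 3/5 --
  PU: pen up
  LT 60: heading 340 -> 40
  BK 4: (4.547,5.307) -> (1.482,2.736) [heading=40, move]
  -- iteration 4/5 --
  PU: pen up
  LT 60: heading 40 -> 100
  BK 4: (1.482,2.736) -> (2.177,-1.203) [heading=100, move]
  -- iteration 5/5 --
  PU: pen up
  LT 60: heading 100 -> 160
  BK 4: (2.177,-1.203) -> (5.936,-2.571) [heading=160, move]
]
FD 8: (5.936,-2.571) -> (-1.582,0.165) [heading=160, move]
FD 4: (-1.582,0.165) -> (-5.34,1.533) [heading=160, move]
PU: pen up
BK 4: (-5.34,1.533) -> (-1.582,0.165) [heading=160, move]
Final: pos=(-1.582,0.165), heading=160, 1 segment(s) drawn

Answer: 160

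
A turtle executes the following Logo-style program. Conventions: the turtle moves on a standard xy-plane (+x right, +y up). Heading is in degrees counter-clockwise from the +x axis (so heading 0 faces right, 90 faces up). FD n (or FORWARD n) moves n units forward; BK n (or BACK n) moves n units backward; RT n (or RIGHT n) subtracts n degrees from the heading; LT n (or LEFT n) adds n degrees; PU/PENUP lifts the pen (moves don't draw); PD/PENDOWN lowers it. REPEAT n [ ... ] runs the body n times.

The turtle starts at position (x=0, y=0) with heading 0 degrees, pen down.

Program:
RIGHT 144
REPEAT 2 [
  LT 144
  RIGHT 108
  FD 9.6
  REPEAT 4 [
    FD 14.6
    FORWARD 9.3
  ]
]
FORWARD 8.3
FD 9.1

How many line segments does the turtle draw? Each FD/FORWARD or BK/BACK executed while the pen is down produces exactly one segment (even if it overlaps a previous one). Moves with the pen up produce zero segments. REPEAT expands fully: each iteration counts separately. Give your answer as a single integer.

Answer: 20

Derivation:
Executing turtle program step by step:
Start: pos=(0,0), heading=0, pen down
RT 144: heading 0 -> 216
REPEAT 2 [
  -- iteration 1/2 --
  LT 144: heading 216 -> 0
  RT 108: heading 0 -> 252
  FD 9.6: (0,0) -> (-2.967,-9.13) [heading=252, draw]
  REPEAT 4 [
    -- iteration 1/4 --
    FD 14.6: (-2.967,-9.13) -> (-7.478,-23.016) [heading=252, draw]
    FD 9.3: (-7.478,-23.016) -> (-10.352,-31.86) [heading=252, draw]
    -- iteration 2/4 --
    FD 14.6: (-10.352,-31.86) -> (-14.864,-45.746) [heading=252, draw]
    FD 9.3: (-14.864,-45.746) -> (-17.738,-54.591) [heading=252, draw]
    -- iteration 3/4 --
    FD 14.6: (-17.738,-54.591) -> (-22.249,-68.476) [heading=252, draw]
    FD 9.3: (-22.249,-68.476) -> (-25.123,-77.321) [heading=252, draw]
    -- iteration 4/4 --
    FD 14.6: (-25.123,-77.321) -> (-29.635,-91.206) [heading=252, draw]
    FD 9.3: (-29.635,-91.206) -> (-32.509,-100.051) [heading=252, draw]
  ]
  -- iteration 2/2 --
  LT 144: heading 252 -> 36
  RT 108: heading 36 -> 288
  FD 9.6: (-32.509,-100.051) -> (-29.542,-109.181) [heading=288, draw]
  REPEAT 4 [
    -- iteration 1/4 --
    FD 14.6: (-29.542,-109.181) -> (-25.03,-123.067) [heading=288, draw]
    FD 9.3: (-25.03,-123.067) -> (-22.157,-131.912) [heading=288, draw]
    -- iteration 2/4 --
    FD 14.6: (-22.157,-131.912) -> (-17.645,-145.797) [heading=288, draw]
    FD 9.3: (-17.645,-145.797) -> (-14.771,-154.642) [heading=288, draw]
    -- iteration 3/4 --
    FD 14.6: (-14.771,-154.642) -> (-10.259,-168.527) [heading=288, draw]
    FD 9.3: (-10.259,-168.527) -> (-7.386,-177.372) [heading=288, draw]
    -- iteration 4/4 --
    FD 14.6: (-7.386,-177.372) -> (-2.874,-191.257) [heading=288, draw]
    FD 9.3: (-2.874,-191.257) -> (0,-200.102) [heading=288, draw]
  ]
]
FD 8.3: (0,-200.102) -> (2.565,-207.996) [heading=288, draw]
FD 9.1: (2.565,-207.996) -> (5.377,-216.651) [heading=288, draw]
Final: pos=(5.377,-216.651), heading=288, 20 segment(s) drawn
Segments drawn: 20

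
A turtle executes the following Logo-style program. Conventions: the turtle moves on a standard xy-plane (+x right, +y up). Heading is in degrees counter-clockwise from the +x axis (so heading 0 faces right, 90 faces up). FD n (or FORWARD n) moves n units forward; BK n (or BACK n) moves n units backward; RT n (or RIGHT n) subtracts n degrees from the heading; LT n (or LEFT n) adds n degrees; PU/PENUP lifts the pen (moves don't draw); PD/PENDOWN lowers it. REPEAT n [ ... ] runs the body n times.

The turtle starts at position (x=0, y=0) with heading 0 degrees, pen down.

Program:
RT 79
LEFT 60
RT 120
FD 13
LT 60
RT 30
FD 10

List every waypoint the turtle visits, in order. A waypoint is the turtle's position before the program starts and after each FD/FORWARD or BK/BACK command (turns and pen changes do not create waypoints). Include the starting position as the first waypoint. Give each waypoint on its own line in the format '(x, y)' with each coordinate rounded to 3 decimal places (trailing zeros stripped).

Executing turtle program step by step:
Start: pos=(0,0), heading=0, pen down
RT 79: heading 0 -> 281
LT 60: heading 281 -> 341
RT 120: heading 341 -> 221
FD 13: (0,0) -> (-9.811,-8.529) [heading=221, draw]
LT 60: heading 221 -> 281
RT 30: heading 281 -> 251
FD 10: (-9.811,-8.529) -> (-13.067,-17.984) [heading=251, draw]
Final: pos=(-13.067,-17.984), heading=251, 2 segment(s) drawn
Waypoints (3 total):
(0, 0)
(-9.811, -8.529)
(-13.067, -17.984)

Answer: (0, 0)
(-9.811, -8.529)
(-13.067, -17.984)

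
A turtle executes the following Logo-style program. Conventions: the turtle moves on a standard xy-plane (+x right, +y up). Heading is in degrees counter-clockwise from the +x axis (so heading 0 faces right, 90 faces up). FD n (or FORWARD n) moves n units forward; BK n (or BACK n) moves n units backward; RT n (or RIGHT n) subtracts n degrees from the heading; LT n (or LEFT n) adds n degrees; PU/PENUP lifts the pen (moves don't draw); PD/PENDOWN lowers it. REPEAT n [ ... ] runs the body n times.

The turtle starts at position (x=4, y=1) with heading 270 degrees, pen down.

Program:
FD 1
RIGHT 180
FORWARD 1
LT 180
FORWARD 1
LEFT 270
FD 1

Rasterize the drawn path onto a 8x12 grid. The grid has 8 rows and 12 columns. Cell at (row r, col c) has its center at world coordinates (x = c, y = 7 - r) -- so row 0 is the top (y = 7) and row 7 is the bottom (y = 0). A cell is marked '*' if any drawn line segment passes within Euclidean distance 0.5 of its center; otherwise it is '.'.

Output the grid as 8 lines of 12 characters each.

Segment 0: (4,1) -> (4,0)
Segment 1: (4,0) -> (4,1)
Segment 2: (4,1) -> (4,0)
Segment 3: (4,0) -> (3,0)

Answer: ............
............
............
............
............
............
....*.......
...**.......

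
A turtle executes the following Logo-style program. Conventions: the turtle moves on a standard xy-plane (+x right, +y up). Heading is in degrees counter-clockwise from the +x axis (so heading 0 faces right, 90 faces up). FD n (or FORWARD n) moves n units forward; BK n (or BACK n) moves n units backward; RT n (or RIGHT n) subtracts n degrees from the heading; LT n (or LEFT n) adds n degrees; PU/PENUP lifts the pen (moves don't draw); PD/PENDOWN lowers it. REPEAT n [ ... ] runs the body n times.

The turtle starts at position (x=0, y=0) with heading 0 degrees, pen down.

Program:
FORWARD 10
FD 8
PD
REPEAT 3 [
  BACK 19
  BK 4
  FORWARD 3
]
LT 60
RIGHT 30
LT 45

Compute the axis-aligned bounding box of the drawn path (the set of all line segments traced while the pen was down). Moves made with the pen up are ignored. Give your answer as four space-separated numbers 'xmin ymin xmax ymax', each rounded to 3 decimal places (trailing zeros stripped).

Answer: -45 0 18 0

Derivation:
Executing turtle program step by step:
Start: pos=(0,0), heading=0, pen down
FD 10: (0,0) -> (10,0) [heading=0, draw]
FD 8: (10,0) -> (18,0) [heading=0, draw]
PD: pen down
REPEAT 3 [
  -- iteration 1/3 --
  BK 19: (18,0) -> (-1,0) [heading=0, draw]
  BK 4: (-1,0) -> (-5,0) [heading=0, draw]
  FD 3: (-5,0) -> (-2,0) [heading=0, draw]
  -- iteration 2/3 --
  BK 19: (-2,0) -> (-21,0) [heading=0, draw]
  BK 4: (-21,0) -> (-25,0) [heading=0, draw]
  FD 3: (-25,0) -> (-22,0) [heading=0, draw]
  -- iteration 3/3 --
  BK 19: (-22,0) -> (-41,0) [heading=0, draw]
  BK 4: (-41,0) -> (-45,0) [heading=0, draw]
  FD 3: (-45,0) -> (-42,0) [heading=0, draw]
]
LT 60: heading 0 -> 60
RT 30: heading 60 -> 30
LT 45: heading 30 -> 75
Final: pos=(-42,0), heading=75, 11 segment(s) drawn

Segment endpoints: x in {-45, -42, -41, -25, -22, -21, -5, -2, -1, 0, 10, 18}, y in {0}
xmin=-45, ymin=0, xmax=18, ymax=0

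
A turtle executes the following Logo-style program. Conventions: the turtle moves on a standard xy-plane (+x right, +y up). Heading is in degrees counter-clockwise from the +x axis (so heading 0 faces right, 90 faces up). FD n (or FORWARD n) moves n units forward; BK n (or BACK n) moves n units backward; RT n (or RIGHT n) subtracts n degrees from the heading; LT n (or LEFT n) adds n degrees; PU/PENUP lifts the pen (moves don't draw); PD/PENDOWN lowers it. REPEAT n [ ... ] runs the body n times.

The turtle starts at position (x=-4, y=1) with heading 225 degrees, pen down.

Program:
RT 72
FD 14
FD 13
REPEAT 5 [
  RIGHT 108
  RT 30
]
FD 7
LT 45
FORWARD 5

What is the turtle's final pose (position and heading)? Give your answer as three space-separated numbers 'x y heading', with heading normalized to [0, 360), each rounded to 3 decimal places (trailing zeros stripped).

Answer: -38.393 9.176 228

Derivation:
Executing turtle program step by step:
Start: pos=(-4,1), heading=225, pen down
RT 72: heading 225 -> 153
FD 14: (-4,1) -> (-16.474,7.356) [heading=153, draw]
FD 13: (-16.474,7.356) -> (-28.057,13.258) [heading=153, draw]
REPEAT 5 [
  -- iteration 1/5 --
  RT 108: heading 153 -> 45
  RT 30: heading 45 -> 15
  -- iteration 2/5 --
  RT 108: heading 15 -> 267
  RT 30: heading 267 -> 237
  -- iteration 3/5 --
  RT 108: heading 237 -> 129
  RT 30: heading 129 -> 99
  -- iteration 4/5 --
  RT 108: heading 99 -> 351
  RT 30: heading 351 -> 321
  -- iteration 5/5 --
  RT 108: heading 321 -> 213
  RT 30: heading 213 -> 183
]
FD 7: (-28.057,13.258) -> (-35.048,12.891) [heading=183, draw]
LT 45: heading 183 -> 228
FD 5: (-35.048,12.891) -> (-38.393,9.176) [heading=228, draw]
Final: pos=(-38.393,9.176), heading=228, 4 segment(s) drawn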